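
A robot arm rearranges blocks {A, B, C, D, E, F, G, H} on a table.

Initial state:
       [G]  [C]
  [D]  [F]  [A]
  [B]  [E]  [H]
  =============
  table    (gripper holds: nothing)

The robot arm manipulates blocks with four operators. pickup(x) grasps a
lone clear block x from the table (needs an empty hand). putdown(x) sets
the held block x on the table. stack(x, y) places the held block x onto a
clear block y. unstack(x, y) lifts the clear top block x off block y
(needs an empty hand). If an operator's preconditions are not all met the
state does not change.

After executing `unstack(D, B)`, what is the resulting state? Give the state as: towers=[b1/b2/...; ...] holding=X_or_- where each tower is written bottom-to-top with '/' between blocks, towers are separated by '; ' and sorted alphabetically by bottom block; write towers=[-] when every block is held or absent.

towers=[B; E/F/G; H/A/C] holding=D

before: towers=[B/D; E/F/G; H/A/C] holding=-
pre[unstack(D, B)]: on(D,B) yes, clear(D) yes, handempty yes
all met → apply unstack(D, B)
after:  towers=[B; E/F/G; H/A/C] holding=D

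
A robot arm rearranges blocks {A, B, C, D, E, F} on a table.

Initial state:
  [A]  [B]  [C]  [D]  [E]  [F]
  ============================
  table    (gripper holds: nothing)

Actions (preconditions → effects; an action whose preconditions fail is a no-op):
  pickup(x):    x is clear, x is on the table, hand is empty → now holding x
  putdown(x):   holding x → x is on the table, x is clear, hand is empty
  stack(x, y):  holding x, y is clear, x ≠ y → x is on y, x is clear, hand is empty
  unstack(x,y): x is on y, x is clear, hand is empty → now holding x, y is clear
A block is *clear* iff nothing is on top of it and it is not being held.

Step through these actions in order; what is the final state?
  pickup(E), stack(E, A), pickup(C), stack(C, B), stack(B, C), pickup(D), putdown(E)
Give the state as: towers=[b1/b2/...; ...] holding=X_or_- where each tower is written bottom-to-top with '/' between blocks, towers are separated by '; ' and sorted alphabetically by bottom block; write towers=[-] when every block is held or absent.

towers=[A/E; B/C; F] holding=D

step 1 (pickup(E)): towers=[A; B; C; D; F] holding=E
step 2 (stack(E, A)): towers=[A/E; B; C; D; F] holding=-
step 3 (pickup(C)): towers=[A/E; B; D; F] holding=C
step 4 (stack(C, B)): towers=[A/E; B/C; D; F] holding=-
step 5 (stack(B, C)) [no-op]: towers=[A/E; B/C; D; F] holding=-
step 6 (pickup(D)): towers=[A/E; B/C; F] holding=D
step 7 (putdown(E)) [no-op]: towers=[A/E; B/C; F] holding=D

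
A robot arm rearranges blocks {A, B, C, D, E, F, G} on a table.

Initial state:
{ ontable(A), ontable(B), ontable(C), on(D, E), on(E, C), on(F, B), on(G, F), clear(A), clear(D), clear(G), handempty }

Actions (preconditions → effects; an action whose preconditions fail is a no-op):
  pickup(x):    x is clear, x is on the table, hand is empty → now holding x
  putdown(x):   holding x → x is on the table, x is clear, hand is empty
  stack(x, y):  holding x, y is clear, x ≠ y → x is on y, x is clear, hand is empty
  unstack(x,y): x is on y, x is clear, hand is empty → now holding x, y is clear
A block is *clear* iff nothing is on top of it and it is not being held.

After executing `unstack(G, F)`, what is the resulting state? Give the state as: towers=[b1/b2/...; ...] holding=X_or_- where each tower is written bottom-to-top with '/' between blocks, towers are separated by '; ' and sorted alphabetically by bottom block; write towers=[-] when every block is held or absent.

towers=[A; B/F; C/E/D] holding=G

before: towers=[A; B/F/G; C/E/D] holding=-
pre[unstack(G, F)]: on(G,F) ✓, clear(G) ✓, handempty ✓
all met → apply unstack(G, F)
after:  towers=[A; B/F; C/E/D] holding=G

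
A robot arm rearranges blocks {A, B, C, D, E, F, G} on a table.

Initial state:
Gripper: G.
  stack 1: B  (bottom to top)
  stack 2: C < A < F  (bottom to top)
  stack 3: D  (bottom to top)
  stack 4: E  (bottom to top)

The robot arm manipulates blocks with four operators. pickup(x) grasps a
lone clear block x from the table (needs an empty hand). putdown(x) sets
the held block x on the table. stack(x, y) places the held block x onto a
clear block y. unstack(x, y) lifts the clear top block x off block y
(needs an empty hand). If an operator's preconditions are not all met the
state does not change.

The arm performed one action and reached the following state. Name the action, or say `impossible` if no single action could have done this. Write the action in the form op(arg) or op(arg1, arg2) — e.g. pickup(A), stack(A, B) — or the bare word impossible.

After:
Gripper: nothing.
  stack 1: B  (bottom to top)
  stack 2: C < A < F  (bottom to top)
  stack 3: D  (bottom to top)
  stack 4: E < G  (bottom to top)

stack(G, E)

target: towers=[B; C/A/F; D; E/G] holding=-
        putdown(G) → towers=[B; C/A/F; D; E; G] holding=-
       stack(G, B) → towers=[B/G; C/A/F; D; E] holding=-
       stack(G, F) → towers=[B; C/A/F/G; D; E] holding=-
       stack(G, D) → towers=[B; C/A/F; D/G; E] holding=-
       stack(G, E) → towers=[B; C/A/F; D; E/G] holding=-  ← match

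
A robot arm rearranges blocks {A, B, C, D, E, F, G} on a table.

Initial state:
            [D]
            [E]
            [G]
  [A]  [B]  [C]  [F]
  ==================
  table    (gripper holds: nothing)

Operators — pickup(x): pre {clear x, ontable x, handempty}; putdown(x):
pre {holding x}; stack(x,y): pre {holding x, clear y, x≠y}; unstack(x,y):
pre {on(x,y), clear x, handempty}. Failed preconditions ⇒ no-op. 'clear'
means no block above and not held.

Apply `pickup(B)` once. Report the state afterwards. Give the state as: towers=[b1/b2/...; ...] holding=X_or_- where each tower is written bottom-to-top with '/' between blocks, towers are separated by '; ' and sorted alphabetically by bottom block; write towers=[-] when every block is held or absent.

before: towers=[A; B; C/G/E/D; F] holding=-
pre[pickup(B)]: clear(B) ok, ontable(B) ok, handempty ok
all met → apply pickup(B)
after:  towers=[A; C/G/E/D; F] holding=B

towers=[A; C/G/E/D; F] holding=B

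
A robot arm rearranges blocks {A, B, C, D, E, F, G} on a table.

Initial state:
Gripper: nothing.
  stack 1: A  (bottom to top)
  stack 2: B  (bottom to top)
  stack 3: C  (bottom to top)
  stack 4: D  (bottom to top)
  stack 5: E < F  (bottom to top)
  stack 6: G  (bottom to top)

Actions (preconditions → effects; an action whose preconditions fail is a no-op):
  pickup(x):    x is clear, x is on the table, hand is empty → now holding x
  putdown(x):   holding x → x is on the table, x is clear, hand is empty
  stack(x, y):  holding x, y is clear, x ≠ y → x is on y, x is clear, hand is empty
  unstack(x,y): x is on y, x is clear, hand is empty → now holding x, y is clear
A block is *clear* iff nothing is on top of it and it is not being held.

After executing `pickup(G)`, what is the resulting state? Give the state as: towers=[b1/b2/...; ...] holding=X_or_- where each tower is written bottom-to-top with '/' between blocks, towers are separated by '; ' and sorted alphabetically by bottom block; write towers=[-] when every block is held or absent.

before: towers=[A; B; C; D; E/F; G] holding=-
pre[pickup(G)]: clear(G) ✓, ontable(G) ✓, handempty ✓
all met → apply pickup(G)
after:  towers=[A; B; C; D; E/F] holding=G

towers=[A; B; C; D; E/F] holding=G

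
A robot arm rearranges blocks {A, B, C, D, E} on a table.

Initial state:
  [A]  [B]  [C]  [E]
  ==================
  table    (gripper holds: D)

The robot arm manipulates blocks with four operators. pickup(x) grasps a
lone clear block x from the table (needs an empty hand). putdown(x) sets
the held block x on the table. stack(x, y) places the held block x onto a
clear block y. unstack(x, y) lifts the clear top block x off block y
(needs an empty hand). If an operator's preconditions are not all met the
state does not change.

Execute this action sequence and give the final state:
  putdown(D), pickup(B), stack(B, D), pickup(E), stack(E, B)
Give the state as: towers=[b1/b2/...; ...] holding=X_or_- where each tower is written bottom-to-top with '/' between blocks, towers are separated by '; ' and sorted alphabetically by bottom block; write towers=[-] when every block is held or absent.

step 1 (putdown(D)): towers=[A; B; C; D; E] holding=-
step 2 (pickup(B)): towers=[A; C; D; E] holding=B
step 3 (stack(B, D)): towers=[A; C; D/B; E] holding=-
step 4 (pickup(E)): towers=[A; C; D/B] holding=E
step 5 (stack(E, B)): towers=[A; C; D/B/E] holding=-

towers=[A; C; D/B/E] holding=-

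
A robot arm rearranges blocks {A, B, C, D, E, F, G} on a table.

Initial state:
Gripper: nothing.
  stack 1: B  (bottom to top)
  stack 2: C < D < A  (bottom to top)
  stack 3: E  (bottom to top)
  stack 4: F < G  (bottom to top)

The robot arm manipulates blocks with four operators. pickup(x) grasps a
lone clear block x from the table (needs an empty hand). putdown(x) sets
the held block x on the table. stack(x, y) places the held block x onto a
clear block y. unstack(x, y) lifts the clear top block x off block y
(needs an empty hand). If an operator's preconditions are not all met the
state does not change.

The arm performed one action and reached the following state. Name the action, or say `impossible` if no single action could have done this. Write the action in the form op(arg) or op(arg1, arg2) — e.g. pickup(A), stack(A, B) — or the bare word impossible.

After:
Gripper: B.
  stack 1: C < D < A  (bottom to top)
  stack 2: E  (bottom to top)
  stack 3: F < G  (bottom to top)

target: towers=[C/D/A; E; F/G] holding=B
         pickup(B) → towers=[C/D/A; E; F/G] holding=B  ← match
     unstack(G, F) → towers=[B; C/D/A; E; F] holding=G
     unstack(A, D) → towers=[B; C/D; E; F/G] holding=A
         pickup(E) → towers=[B; C/D/A; F/G] holding=E

pickup(B)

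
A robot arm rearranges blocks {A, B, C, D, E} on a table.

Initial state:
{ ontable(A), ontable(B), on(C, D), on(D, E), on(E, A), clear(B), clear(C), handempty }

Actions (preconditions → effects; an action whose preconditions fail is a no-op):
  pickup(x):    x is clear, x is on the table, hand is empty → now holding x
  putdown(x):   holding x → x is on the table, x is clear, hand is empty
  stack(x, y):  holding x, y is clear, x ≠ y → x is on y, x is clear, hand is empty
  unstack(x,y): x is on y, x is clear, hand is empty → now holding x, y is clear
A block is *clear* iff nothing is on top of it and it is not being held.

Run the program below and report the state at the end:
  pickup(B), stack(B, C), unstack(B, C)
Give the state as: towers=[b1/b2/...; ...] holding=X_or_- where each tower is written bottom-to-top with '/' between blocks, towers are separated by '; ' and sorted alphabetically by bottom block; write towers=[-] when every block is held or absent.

towers=[A/E/D/C] holding=B

step 1 (pickup(B)): towers=[A/E/D/C] holding=B
step 2 (stack(B, C)): towers=[A/E/D/C/B] holding=-
step 3 (unstack(B, C)): towers=[A/E/D/C] holding=B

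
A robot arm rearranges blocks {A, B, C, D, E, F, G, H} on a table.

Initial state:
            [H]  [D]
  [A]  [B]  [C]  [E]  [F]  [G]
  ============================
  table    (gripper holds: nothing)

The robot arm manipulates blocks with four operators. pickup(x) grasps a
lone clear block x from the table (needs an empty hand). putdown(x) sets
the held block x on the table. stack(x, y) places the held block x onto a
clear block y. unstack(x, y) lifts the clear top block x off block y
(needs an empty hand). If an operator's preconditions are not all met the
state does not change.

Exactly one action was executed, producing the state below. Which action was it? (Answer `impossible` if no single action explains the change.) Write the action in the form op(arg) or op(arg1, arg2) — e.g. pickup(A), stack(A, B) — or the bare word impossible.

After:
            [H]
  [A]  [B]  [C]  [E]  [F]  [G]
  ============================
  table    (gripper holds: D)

target: towers=[A; B; C/H; E; F; G] holding=D
         pickup(G) → towers=[A; B; C/H; E/D; F] holding=G
         pickup(A) → towers=[B; C/H; E/D; F; G] holding=A
     unstack(H, C) → towers=[A; B; C; E/D; F; G] holding=H
         pickup(B) → towers=[A; C/H; E/D; F; G] holding=B
         pickup(F) → towers=[A; B; C/H; E/D; G] holding=F
     unstack(D, E) → towers=[A; B; C/H; E; F; G] holding=D  ← match

unstack(D, E)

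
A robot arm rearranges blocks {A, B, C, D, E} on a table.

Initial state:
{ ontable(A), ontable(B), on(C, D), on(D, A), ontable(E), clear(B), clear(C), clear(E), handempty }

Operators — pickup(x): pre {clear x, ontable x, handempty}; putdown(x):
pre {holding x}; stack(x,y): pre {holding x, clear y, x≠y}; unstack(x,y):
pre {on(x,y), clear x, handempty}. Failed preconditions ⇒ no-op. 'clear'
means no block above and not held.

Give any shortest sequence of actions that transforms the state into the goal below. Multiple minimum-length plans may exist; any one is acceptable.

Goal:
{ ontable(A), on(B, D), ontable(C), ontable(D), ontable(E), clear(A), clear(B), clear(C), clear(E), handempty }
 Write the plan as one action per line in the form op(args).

unstack(C, D)
putdown(C)
unstack(D, A)
putdown(D)
pickup(B)
stack(B, D)

step 1 (unstack(C, D)): towers=[A/D; B; E] holding=C
step 2 (putdown(C)): towers=[A/D; B; C; E] holding=-
step 3 (unstack(D, A)): towers=[A; B; C; E] holding=D
step 4 (putdown(D)): towers=[A; B; C; D; E] holding=-
step 5 (pickup(B)): towers=[A; C; D; E] holding=B
step 6 (stack(B, D)): towers=[A; C; D/B; E] holding=-
goal check: towers=[A; C; D/B; E] holding=- — reached (length 6, optimal by BFS)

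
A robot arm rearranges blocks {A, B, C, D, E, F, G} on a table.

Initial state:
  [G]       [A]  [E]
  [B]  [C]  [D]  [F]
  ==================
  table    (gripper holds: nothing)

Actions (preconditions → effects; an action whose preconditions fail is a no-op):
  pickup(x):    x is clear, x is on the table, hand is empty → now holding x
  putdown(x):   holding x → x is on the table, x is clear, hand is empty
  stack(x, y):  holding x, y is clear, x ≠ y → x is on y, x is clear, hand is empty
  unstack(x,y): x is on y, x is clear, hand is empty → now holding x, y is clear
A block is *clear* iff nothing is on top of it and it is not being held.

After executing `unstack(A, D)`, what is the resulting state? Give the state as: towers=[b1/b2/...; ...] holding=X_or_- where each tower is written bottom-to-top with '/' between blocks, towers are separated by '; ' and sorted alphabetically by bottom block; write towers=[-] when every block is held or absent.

towers=[B/G; C; D; F/E] holding=A

before: towers=[B/G; C; D/A; F/E] holding=-
pre[unstack(A, D)]: on(A,D) ok, clear(A) ok, handempty ok
all met → apply unstack(A, D)
after:  towers=[B/G; C; D; F/E] holding=A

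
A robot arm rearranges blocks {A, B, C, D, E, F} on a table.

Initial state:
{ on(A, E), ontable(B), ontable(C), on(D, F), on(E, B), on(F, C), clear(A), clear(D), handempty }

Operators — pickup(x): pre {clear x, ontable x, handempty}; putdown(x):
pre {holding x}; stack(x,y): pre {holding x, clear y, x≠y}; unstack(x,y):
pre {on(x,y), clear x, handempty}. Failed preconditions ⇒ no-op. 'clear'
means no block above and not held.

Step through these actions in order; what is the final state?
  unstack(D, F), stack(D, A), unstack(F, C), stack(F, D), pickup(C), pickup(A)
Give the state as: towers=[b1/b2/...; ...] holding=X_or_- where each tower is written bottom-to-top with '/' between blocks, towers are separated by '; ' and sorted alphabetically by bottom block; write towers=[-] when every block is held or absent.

towers=[B/E/A/D/F] holding=C

step 1 (unstack(D, F)): towers=[B/E/A; C/F] holding=D
step 2 (stack(D, A)): towers=[B/E/A/D; C/F] holding=-
step 3 (unstack(F, C)): towers=[B/E/A/D; C] holding=F
step 4 (stack(F, D)): towers=[B/E/A/D/F; C] holding=-
step 5 (pickup(C)): towers=[B/E/A/D/F] holding=C
step 6 (pickup(A)) [no-op]: towers=[B/E/A/D/F] holding=C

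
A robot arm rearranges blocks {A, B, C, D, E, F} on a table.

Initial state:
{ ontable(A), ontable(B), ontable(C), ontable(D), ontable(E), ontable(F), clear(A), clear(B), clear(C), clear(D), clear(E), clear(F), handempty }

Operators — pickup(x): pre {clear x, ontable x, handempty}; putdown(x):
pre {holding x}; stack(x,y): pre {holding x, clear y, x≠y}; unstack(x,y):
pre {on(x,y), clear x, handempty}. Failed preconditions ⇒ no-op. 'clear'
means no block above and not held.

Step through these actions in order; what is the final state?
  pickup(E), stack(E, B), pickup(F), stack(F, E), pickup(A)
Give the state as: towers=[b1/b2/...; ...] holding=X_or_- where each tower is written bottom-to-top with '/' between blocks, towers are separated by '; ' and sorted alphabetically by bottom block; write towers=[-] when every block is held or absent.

step 1 (pickup(E)): towers=[A; B; C; D; F] holding=E
step 2 (stack(E, B)): towers=[A; B/E; C; D; F] holding=-
step 3 (pickup(F)): towers=[A; B/E; C; D] holding=F
step 4 (stack(F, E)): towers=[A; B/E/F; C; D] holding=-
step 5 (pickup(A)): towers=[B/E/F; C; D] holding=A

towers=[B/E/F; C; D] holding=A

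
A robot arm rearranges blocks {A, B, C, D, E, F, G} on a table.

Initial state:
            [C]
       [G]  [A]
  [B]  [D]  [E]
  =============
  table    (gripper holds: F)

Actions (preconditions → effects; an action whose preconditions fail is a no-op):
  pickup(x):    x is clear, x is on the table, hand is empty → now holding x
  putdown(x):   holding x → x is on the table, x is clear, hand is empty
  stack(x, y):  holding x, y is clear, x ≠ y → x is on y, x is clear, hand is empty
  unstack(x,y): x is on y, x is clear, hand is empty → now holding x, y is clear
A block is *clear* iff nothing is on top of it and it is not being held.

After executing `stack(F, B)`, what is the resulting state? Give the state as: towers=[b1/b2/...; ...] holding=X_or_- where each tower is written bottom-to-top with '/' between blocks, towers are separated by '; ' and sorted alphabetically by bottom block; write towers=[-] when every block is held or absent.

towers=[B/F; D/G; E/A/C] holding=-

before: towers=[B; D/G; E/A/C] holding=F
pre[stack(F, B)]: holding(F) yes, clear(B) yes, F≠B yes
all met → apply stack(F, B)
after:  towers=[B/F; D/G; E/A/C] holding=-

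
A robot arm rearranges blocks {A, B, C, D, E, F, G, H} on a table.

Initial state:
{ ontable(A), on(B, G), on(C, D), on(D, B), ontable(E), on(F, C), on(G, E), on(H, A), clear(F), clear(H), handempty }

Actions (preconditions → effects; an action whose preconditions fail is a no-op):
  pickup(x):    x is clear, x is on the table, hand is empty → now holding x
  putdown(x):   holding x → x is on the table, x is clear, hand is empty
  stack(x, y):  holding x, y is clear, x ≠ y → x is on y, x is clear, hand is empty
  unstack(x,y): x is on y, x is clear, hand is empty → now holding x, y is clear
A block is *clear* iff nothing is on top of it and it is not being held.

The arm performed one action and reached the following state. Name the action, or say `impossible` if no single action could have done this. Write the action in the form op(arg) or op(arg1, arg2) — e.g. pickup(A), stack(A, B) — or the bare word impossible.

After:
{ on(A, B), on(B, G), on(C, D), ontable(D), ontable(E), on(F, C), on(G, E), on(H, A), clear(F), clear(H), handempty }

target: towers=[D/C/F; E/G/B/A/H] holding=-
     unstack(H, A) → towers=[A; E/G/B/D/C/F] holding=H
     unstack(F, C) → towers=[A/H; E/G/B/D/C] holding=F
none of the 2 applicable actions match → impossible

impossible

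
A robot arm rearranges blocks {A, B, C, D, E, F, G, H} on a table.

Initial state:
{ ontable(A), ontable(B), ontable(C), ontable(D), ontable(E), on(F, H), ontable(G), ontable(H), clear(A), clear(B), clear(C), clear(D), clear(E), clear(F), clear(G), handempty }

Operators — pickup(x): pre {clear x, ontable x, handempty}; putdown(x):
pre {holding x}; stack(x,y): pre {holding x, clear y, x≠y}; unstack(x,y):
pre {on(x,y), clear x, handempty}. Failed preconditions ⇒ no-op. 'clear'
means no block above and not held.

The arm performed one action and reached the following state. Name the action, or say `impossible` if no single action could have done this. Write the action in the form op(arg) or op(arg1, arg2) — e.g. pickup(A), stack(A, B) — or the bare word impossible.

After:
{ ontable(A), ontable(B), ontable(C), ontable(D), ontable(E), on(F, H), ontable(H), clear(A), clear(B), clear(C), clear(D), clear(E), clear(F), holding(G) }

target: towers=[A; B; C; D; E; H/F] holding=G
         pickup(G) → towers=[A; B; C; D; E; H/F] holding=G  ← match
         pickup(A) → towers=[B; C; D; E; G; H/F] holding=A
         pickup(E) → towers=[A; B; C; D; G; H/F] holding=E
         pickup(B) → towers=[A; C; D; E; G; H/F] holding=B
     unstack(F, H) → towers=[A; B; C; D; E; G; H] holding=F
         pickup(D) → towers=[A; B; C; E; G; H/F] holding=D
         pickup(C) → towers=[A; B; D; E; G; H/F] holding=C

pickup(G)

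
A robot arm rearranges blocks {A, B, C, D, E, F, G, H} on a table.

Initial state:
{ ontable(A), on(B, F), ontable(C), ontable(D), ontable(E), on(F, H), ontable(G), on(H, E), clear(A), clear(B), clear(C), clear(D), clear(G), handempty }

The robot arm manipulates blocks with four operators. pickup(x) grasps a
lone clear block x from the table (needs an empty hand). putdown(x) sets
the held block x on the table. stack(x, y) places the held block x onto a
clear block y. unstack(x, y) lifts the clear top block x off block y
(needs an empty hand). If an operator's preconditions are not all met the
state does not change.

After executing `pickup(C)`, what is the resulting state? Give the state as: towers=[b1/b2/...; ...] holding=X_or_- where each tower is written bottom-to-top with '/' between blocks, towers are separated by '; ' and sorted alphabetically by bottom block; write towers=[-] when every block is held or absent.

towers=[A; D; E/H/F/B; G] holding=C

before: towers=[A; C; D; E/H/F/B; G] holding=-
pre[pickup(C)]: clear(C) ok, ontable(C) ok, handempty ok
all met → apply pickup(C)
after:  towers=[A; D; E/H/F/B; G] holding=C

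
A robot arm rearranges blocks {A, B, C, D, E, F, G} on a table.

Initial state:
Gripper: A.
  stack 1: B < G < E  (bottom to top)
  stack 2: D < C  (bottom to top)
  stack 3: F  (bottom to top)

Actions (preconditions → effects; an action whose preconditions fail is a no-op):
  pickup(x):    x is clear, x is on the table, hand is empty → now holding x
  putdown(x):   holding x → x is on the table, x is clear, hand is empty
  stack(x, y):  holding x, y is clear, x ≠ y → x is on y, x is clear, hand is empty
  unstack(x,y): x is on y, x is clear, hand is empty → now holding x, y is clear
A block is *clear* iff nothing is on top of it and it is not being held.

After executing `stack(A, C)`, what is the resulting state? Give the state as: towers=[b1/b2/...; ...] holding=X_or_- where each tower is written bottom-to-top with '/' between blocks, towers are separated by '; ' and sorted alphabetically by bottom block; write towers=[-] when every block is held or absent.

before: towers=[B/G/E; D/C; F] holding=A
pre[stack(A, C)]: holding(A) ✓, clear(C) ✓, A≠C ✓
all met → apply stack(A, C)
after:  towers=[B/G/E; D/C/A; F] holding=-

towers=[B/G/E; D/C/A; F] holding=-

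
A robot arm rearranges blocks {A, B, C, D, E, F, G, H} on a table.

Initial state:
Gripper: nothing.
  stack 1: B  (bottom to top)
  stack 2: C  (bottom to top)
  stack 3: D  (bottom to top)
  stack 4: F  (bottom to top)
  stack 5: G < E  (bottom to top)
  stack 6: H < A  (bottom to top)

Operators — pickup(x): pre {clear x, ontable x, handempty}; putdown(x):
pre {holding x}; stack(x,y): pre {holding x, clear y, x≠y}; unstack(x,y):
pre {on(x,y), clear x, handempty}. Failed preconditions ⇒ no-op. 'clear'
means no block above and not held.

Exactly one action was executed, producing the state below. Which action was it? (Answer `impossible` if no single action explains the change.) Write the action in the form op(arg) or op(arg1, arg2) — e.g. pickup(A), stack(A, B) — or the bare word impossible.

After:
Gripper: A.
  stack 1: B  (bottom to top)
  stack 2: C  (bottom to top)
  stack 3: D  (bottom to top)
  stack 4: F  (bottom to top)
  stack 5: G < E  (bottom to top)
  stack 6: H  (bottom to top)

target: towers=[B; C; D; F; G/E; H] holding=A
     unstack(A, H) → towers=[B; C; D; F; G/E; H] holding=A  ← match
     unstack(E, G) → towers=[B; C; D; F; G; H/A] holding=E
         pickup(B) → towers=[C; D; F; G/E; H/A] holding=B
         pickup(F) → towers=[B; C; D; G/E; H/A] holding=F
         pickup(D) → towers=[B; C; F; G/E; H/A] holding=D
         pickup(C) → towers=[B; D; F; G/E; H/A] holding=C

unstack(A, H)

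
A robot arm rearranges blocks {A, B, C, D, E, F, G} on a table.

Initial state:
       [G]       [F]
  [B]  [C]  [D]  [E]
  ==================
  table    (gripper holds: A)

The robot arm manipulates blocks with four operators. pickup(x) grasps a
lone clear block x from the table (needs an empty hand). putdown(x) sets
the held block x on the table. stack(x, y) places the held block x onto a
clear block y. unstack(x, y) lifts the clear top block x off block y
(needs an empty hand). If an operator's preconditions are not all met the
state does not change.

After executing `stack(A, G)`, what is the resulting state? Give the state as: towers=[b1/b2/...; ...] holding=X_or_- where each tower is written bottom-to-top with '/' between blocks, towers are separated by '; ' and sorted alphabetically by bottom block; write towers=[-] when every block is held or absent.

before: towers=[B; C/G; D; E/F] holding=A
pre[stack(A, G)]: holding(A) ok, clear(G) ok, A≠G ok
all met → apply stack(A, G)
after:  towers=[B; C/G/A; D; E/F] holding=-

towers=[B; C/G/A; D; E/F] holding=-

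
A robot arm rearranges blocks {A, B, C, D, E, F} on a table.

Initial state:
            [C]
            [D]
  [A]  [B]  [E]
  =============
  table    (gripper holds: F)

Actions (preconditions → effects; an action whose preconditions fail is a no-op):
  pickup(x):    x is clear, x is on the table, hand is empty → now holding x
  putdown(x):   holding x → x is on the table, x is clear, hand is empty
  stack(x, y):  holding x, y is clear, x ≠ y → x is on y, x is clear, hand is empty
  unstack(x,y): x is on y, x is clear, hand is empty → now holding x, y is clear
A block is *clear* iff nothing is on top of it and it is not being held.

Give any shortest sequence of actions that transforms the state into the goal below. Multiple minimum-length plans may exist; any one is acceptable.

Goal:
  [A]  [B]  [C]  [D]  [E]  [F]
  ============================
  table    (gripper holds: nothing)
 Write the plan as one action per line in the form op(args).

step 1 (putdown(F)): towers=[A; B; E/D/C; F] holding=-
step 2 (unstack(C, D)): towers=[A; B; E/D; F] holding=C
step 3 (putdown(C)): towers=[A; B; C; E/D; F] holding=-
step 4 (unstack(D, E)): towers=[A; B; C; E; F] holding=D
step 5 (putdown(D)): towers=[A; B; C; D; E; F] holding=-
goal check: towers=[A; B; C; D; E; F] holding=- — reached (length 5, optimal by BFS)

putdown(F)
unstack(C, D)
putdown(C)
unstack(D, E)
putdown(D)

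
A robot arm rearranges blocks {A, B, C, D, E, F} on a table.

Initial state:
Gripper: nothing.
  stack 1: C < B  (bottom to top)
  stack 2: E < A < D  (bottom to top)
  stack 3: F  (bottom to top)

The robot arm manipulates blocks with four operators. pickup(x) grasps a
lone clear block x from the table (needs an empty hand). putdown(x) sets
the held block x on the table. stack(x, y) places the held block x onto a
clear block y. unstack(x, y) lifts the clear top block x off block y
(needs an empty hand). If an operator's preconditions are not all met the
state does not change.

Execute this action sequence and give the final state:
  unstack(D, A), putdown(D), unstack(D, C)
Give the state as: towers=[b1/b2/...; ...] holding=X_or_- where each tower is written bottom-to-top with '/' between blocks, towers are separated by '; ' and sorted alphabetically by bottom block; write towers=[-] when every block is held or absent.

towers=[C/B; D; E/A; F] holding=-

step 1 (unstack(D, A)): towers=[C/B; E/A; F] holding=D
step 2 (putdown(D)): towers=[C/B; D; E/A; F] holding=-
step 3 (unstack(D, C)) [no-op]: towers=[C/B; D; E/A; F] holding=-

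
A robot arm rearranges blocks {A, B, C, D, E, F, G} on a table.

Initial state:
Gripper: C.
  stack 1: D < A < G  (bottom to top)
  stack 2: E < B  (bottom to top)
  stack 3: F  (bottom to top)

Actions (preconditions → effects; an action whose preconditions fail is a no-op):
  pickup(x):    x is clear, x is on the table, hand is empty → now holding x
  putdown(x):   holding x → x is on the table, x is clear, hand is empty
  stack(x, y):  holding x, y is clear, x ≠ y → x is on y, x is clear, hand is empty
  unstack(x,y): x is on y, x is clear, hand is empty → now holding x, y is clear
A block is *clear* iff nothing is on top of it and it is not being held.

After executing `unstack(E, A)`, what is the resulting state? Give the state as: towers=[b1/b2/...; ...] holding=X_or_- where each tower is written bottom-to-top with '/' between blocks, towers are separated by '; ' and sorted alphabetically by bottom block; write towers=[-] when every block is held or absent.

before: towers=[D/A/G; E/B; F] holding=C
pre[unstack(E, A)]: on(E,A) no, clear(E) no, handempty no
on(E,A), clear(E), handempty unmet → unstack(E, A) is a no-op
after:  towers=[D/A/G; E/B; F] holding=C

towers=[D/A/G; E/B; F] holding=C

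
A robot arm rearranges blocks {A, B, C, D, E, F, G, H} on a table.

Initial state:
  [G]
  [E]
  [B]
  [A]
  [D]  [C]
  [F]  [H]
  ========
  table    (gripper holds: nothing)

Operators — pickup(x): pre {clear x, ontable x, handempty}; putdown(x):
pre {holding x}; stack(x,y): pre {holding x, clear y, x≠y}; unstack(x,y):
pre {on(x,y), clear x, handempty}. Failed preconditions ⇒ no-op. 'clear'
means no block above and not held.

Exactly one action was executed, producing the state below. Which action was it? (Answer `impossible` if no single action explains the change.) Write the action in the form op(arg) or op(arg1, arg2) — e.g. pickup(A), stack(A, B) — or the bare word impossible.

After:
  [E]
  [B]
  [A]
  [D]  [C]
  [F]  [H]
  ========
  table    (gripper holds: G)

target: towers=[F/D/A/B/E; H/C] holding=G
     unstack(G, E) → towers=[F/D/A/B/E; H/C] holding=G  ← match
     unstack(C, H) → towers=[F/D/A/B/E/G; H] holding=C

unstack(G, E)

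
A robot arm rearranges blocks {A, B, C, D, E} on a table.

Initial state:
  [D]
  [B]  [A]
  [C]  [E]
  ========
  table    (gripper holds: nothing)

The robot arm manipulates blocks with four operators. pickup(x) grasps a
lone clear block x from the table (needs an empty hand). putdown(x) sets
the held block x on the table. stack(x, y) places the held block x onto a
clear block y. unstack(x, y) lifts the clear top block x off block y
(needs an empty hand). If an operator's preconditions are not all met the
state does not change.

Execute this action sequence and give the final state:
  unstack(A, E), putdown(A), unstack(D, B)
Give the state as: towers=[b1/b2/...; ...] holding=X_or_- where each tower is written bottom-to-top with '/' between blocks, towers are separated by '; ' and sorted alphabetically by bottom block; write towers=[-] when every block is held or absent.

step 1 (unstack(A, E)): towers=[C/B/D; E] holding=A
step 2 (putdown(A)): towers=[A; C/B/D; E] holding=-
step 3 (unstack(D, B)): towers=[A; C/B; E] holding=D

towers=[A; C/B; E] holding=D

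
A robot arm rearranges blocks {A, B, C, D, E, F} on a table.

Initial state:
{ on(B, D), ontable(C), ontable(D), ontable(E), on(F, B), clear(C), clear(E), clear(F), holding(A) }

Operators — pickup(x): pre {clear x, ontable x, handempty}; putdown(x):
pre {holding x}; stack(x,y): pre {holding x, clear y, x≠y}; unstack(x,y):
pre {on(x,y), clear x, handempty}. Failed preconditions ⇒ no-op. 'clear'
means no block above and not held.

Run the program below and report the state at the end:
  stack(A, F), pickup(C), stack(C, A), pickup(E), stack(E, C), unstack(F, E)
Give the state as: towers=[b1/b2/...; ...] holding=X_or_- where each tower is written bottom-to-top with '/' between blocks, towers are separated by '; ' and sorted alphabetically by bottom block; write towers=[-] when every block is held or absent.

towers=[D/B/F/A/C/E] holding=-

step 1 (stack(A, F)): towers=[C; D/B/F/A; E] holding=-
step 2 (pickup(C)): towers=[D/B/F/A; E] holding=C
step 3 (stack(C, A)): towers=[D/B/F/A/C; E] holding=-
step 4 (pickup(E)): towers=[D/B/F/A/C] holding=E
step 5 (stack(E, C)): towers=[D/B/F/A/C/E] holding=-
step 6 (unstack(F, E)) [no-op]: towers=[D/B/F/A/C/E] holding=-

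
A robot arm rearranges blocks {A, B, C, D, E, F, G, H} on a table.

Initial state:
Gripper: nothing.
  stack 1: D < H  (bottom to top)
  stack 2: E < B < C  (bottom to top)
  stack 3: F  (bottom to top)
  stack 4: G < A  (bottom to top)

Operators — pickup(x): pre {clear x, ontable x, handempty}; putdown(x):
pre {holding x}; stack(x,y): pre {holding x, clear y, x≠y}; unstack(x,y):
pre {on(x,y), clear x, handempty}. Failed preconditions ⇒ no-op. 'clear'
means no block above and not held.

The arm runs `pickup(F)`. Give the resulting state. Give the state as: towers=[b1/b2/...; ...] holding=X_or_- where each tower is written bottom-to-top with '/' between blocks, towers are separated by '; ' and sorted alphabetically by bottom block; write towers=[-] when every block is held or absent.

before: towers=[D/H; E/B/C; F; G/A] holding=-
pre[pickup(F)]: clear(F) yes, ontable(F) yes, handempty yes
all met → apply pickup(F)
after:  towers=[D/H; E/B/C; G/A] holding=F

towers=[D/H; E/B/C; G/A] holding=F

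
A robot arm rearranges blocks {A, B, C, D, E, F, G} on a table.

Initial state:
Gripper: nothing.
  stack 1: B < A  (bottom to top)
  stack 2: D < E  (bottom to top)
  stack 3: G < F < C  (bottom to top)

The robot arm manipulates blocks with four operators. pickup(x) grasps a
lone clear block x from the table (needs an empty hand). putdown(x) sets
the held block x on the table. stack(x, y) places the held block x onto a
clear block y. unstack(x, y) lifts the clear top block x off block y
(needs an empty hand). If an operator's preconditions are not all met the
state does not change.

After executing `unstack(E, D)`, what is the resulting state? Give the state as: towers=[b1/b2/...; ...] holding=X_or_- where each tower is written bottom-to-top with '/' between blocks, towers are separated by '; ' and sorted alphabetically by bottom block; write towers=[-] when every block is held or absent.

towers=[B/A; D; G/F/C] holding=E

before: towers=[B/A; D/E; G/F/C] holding=-
pre[unstack(E, D)]: on(E,D) yes, clear(E) yes, handempty yes
all met → apply unstack(E, D)
after:  towers=[B/A; D; G/F/C] holding=E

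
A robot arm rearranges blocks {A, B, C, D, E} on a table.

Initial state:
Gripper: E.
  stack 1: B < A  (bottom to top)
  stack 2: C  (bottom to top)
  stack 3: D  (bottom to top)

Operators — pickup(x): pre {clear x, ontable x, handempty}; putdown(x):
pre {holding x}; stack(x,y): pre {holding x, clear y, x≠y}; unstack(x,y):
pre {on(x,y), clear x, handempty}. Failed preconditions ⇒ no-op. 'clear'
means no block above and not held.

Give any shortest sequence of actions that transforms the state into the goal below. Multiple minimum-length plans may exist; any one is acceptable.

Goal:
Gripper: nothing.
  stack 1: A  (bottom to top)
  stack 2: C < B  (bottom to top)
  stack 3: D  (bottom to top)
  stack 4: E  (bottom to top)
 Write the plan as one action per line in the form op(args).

putdown(E)
unstack(A, B)
putdown(A)
pickup(B)
stack(B, C)

step 1 (putdown(E)): towers=[B/A; C; D; E] holding=-
step 2 (unstack(A, B)): towers=[B; C; D; E] holding=A
step 3 (putdown(A)): towers=[A; B; C; D; E] holding=-
step 4 (pickup(B)): towers=[A; C; D; E] holding=B
step 5 (stack(B, C)): towers=[A; C/B; D; E] holding=-
goal check: towers=[A; C/B; D; E] holding=- — reached (length 5, optimal by BFS)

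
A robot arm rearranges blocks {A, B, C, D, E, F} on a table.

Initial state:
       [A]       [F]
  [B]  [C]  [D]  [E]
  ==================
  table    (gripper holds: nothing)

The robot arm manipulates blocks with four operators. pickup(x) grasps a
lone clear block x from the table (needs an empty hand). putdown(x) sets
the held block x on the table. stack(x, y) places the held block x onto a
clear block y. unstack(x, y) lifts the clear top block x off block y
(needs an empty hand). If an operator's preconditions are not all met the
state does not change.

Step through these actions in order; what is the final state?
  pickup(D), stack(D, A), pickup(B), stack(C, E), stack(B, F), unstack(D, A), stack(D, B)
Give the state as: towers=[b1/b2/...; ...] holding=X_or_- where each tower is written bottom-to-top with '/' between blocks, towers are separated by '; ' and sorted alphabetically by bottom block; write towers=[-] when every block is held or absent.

step 1 (pickup(D)): towers=[B; C/A; E/F] holding=D
step 2 (stack(D, A)): towers=[B; C/A/D; E/F] holding=-
step 3 (pickup(B)): towers=[C/A/D; E/F] holding=B
step 4 (stack(C, E)) [no-op]: towers=[C/A/D; E/F] holding=B
step 5 (stack(B, F)): towers=[C/A/D; E/F/B] holding=-
step 6 (unstack(D, A)): towers=[C/A; E/F/B] holding=D
step 7 (stack(D, B)): towers=[C/A; E/F/B/D] holding=-

towers=[C/A; E/F/B/D] holding=-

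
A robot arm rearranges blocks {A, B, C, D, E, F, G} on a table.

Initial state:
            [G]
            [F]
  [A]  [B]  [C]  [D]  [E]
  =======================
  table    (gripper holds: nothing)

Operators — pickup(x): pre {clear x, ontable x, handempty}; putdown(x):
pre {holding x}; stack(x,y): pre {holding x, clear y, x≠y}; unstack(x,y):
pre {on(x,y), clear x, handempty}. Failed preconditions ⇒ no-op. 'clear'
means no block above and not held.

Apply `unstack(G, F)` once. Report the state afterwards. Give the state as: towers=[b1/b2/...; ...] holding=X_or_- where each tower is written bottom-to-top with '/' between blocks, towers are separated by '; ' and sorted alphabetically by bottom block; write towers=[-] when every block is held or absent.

before: towers=[A; B; C/F/G; D; E] holding=-
pre[unstack(G, F)]: on(G,F) yes, clear(G) yes, handempty yes
all met → apply unstack(G, F)
after:  towers=[A; B; C/F; D; E] holding=G

towers=[A; B; C/F; D; E] holding=G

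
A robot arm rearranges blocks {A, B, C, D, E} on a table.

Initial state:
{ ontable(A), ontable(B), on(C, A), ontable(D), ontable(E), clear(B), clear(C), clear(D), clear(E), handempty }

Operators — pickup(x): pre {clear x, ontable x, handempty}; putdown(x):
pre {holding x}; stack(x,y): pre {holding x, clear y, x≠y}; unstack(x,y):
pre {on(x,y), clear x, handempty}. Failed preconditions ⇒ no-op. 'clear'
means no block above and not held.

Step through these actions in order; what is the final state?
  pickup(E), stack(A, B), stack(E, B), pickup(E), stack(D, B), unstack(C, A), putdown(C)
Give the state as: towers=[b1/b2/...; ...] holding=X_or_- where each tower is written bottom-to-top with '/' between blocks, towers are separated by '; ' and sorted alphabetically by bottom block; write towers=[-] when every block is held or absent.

towers=[A; B/E; C; D] holding=-

step 1 (pickup(E)): towers=[A/C; B; D] holding=E
step 2 (stack(A, B)) [no-op]: towers=[A/C; B; D] holding=E
step 3 (stack(E, B)): towers=[A/C; B/E; D] holding=-
step 4 (pickup(E)) [no-op]: towers=[A/C; B/E; D] holding=-
step 5 (stack(D, B)) [no-op]: towers=[A/C; B/E; D] holding=-
step 6 (unstack(C, A)): towers=[A; B/E; D] holding=C
step 7 (putdown(C)): towers=[A; B/E; C; D] holding=-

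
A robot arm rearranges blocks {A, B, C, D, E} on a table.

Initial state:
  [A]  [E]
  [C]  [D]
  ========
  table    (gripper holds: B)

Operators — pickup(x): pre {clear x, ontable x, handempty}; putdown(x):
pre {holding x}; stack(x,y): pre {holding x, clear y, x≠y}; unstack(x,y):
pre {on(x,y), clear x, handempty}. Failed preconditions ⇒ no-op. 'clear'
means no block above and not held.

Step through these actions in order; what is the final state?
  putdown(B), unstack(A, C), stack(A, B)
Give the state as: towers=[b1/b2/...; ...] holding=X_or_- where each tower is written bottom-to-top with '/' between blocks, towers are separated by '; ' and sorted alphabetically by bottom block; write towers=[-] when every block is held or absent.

step 1 (putdown(B)): towers=[B; C/A; D/E] holding=-
step 2 (unstack(A, C)): towers=[B; C; D/E] holding=A
step 3 (stack(A, B)): towers=[B/A; C; D/E] holding=-

towers=[B/A; C; D/E] holding=-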